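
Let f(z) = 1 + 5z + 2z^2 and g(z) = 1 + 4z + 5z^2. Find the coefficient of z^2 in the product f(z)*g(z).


Step 1: z^2 term in f*g comes from: (1)*(5z^2) + (5z)*(4z) + (2z^2)*(1)
Step 2: = 5 + 20 + 2
Step 3: = 27

27


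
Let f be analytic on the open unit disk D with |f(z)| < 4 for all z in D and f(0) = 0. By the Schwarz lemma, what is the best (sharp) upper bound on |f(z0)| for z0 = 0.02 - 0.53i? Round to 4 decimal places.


Step 1: g = f/4 maps D -> D with g(0) = 0, so by the Schwarz lemma |g(z)| <= |z|, i.e. |f(z)| <= 4|z|; this is sharp (f(z) = 4z).
Step 2: |z0|^2 = 0.02^2 + (-0.53)^2 = 0.2813
Step 3: |z0| = sqrt(0.2813) = 0.530377
Step 4: Best bound = 4 * |z0| = 4 * 0.530377 = 2.1215

2.1215


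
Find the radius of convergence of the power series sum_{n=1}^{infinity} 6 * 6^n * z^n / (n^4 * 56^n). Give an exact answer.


Step 1: General term a_n = 6 * 6^n / (n^4 * 56^n)
Step 2: By the root test, |a_n|^(1/n) = 6^(1/n) * 6 / (n^(4/n) * 56) -> 6/56 as n -> infinity (since 6^(1/n) -> 1 and n^(4/n) -> 1)
Step 3: R = 1/lim|a_n|^(1/n) = 56/6 = 28/3

28/3


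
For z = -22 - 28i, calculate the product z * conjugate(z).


Step 1: conj(z) = -22 + 28i
Step 2: z * conj(z) = (-22)^2 + (-28)^2
Step 3: = 484 + 784 = 1268

1268


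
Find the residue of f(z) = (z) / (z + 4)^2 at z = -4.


Step 1: Pole of order 2 at z = -4
Step 2: Res = lim d/dz [(z + 4)^2 * f(z)] as z -> -4
Step 3: (z + 4)^2 * f(z) = z
Step 4: d/dz[z] = 1

1


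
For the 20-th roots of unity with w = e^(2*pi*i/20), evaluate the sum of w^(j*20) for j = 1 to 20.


Step 1: The sum sum_{j=1}^{n} w^(k*j) equals n if n | k, else 0.
Step 2: Here n = 20, k = 20
Step 3: Does n divide k? 20 | 20 -> True
Step 4: Sum = 20

20


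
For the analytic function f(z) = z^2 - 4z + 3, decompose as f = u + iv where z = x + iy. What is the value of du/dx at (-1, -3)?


Step 1: f(z) = (x+iy)^2 - 4(x+iy) + 3
Step 2: u = (x^2 - y^2) - 4x + 3
Step 3: u_x = 2x - 4
Step 4: At (-1, -3): u_x = -2 - 4 = -6

-6


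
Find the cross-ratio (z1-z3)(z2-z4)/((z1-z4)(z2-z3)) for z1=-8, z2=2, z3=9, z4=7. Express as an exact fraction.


Step 1: (z1-z3)(z2-z4) = (-17) * (-5) = 85
Step 2: (z1-z4)(z2-z3) = (-15) * (-7) = 105
Step 3: Cross-ratio = 85/105 = 17/21

17/21


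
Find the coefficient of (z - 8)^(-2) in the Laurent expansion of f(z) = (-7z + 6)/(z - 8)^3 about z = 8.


Step 1: Write the numerator in powers of (z - 8): -7z + 6 = -7(z - 8) + (-7*8 + 6) = -7(z - 8) - 50
Step 2: Divide by (z - 8)^3: f(z) = -50(z - 8)^(-3) - 7(z - 8)^(-2)
Step 3: This finite sum is the Laurent series of f about z = 8.
Step 4: Coefficient of (z - 8)^(-2) = coefficient of (z - 8) in the re-centred numerator = -7

-7


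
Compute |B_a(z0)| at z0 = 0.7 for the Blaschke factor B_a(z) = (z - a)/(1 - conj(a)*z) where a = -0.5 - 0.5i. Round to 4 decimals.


Step 1: Numerator z0 - a = 0.7 - (-0.5 - 0.5i) = 1.2 + 0.5i
Step 2: Denominator 1 - conj(a)*z0 = 1 - (-0.5 + 0.5i)*0.7 = 1.35 - 0.35i
Step 3: |z0 - a|^2 = 1.2^2 + 0.5^2 = 1.69; |1 - conj(a)*z0|^2 = 1.35^2 + (-0.35)^2 = 1.945
Step 4: |B_a(0.7)| = sqrt(1.69 / 1.945) = sqrt(0.868895)
Step 5: = 0.9321

0.9321


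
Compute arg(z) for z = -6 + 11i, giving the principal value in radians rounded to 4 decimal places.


Step 1: z = -6 + 11i
Step 2: arg(z) = atan2(11, -6)
Step 3: arg(z) = 2.0701

2.0701


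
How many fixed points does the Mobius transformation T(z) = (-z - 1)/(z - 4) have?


Step 1: Fixed points satisfy T(z) = z
Step 2: z^2 - 3z + 1 = 0
Step 3: Discriminant = (-3)^2 - 4*1*1 = 5
Step 4: Number of fixed points = 2

2


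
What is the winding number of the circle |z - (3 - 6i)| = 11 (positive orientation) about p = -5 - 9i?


Step 1: Center c = (3, -6), radius = 11
Step 2: |p - c|^2 = (-8)^2 + (-3)^2 = 73
Step 3: r^2 = 121
Step 4: |p-c| < r so winding number = 1

1


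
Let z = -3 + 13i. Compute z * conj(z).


Step 1: conj(z) = -3 - 13i
Step 2: z * conj(z) = (-3)^2 + 13^2
Step 3: = 9 + 169 = 178

178


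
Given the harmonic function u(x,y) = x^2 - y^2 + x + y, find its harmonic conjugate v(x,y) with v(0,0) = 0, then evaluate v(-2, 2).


Step 1: v_x = -u_y = 2y - 1
Step 2: v_y = u_x = 2x + 1
Step 3: v = 2xy - x + y + C
Step 4: v(0,0) = 0 => C = 0
Step 5: v(-2, 2) = -4

-4


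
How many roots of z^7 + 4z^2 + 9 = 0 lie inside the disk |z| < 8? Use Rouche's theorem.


Step 1: On |z| = 8 the three terms have sizes |z^7| = 8^7 = 2097152, |4z^2| = 4*8^2 = 256, |9| = 9
Step 2: The dominant term is g(z) = z^7; let h(z) = 4z^2 + 9 so f = g + h
Step 3: On |z| = 8: |g| = 2097152 and |h| <= 256 + 9 = 265
Step 4: Since 2097152 > 265, |h| < |g| on |z| = 8, so by Rouche f has the same number of zeros as g inside |z| < 8
Step 5: g(z) = z^7 has 7 zeros (all at the origin) inside |z| < 8. Answer = 7

7


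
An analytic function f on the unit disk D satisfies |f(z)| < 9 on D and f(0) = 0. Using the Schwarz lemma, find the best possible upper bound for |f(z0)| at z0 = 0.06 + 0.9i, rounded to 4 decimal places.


Step 1: g = f/9 maps D -> D with g(0) = 0, so by the Schwarz lemma |g(z)| <= |z|, i.e. |f(z)| <= 9|z|; this is sharp (f(z) = 9z).
Step 2: |z0|^2 = 0.06^2 + 0.9^2 = 0.8136
Step 3: |z0| = sqrt(0.8136) = 0.901998
Step 4: Best bound = 9 * |z0| = 9 * 0.901998 = 8.118

8.118


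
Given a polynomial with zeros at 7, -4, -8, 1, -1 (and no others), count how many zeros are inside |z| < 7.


Step 1: Check each root:
  z = 7: |7| = 7 >= 7
  z = -4: |-4| = 4 < 7
  z = -8: |-8| = 8 >= 7
  z = 1: |1| = 1 < 7
  z = -1: |-1| = 1 < 7
Step 2: Count = 3

3


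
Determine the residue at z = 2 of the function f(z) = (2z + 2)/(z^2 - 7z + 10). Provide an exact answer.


Step 1: Q(z) = z^2 - 7z + 10 = (z - 2)(z - 5)
Step 2: Q'(z) = 2z - 7
Step 3: Q'(2) = -3, P(2) = 6
Step 4: Res = P(2)/Q'(2) = 6/(-3) = -2

-2


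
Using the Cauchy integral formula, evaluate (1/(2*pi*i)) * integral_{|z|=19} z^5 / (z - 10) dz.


Step 1: f(z) = z^5, a = 10 is inside |z| = 19
Step 2: By Cauchy integral formula: (1/(2pi*i)) * integral = f(a)
Step 3: f(10) = 10^5 = 100000

100000


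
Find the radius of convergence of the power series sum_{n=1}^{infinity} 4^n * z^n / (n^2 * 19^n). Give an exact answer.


Step 1: General term a_n = 4^n / (n^2 * 19^n)
Step 2: By the root test, |a_n|^(1/n) = 4 / (n^(2/n) * 19) -> 4/19 as n -> infinity (since n^(2/n) -> 1)
Step 3: R = 1/lim|a_n|^(1/n) = 19/4

19/4


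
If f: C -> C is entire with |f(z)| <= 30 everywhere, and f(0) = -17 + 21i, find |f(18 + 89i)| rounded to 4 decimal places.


Step 1: By Liouville's theorem, a bounded entire function is constant.
Step 2: f(z) = f(0) = -17 + 21i for all z.
Step 3: |f(w)| = |-17 + 21i| = sqrt(289 + 441)
Step 4: = 27.0185

27.0185


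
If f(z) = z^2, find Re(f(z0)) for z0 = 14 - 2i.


Step 1: z0 = 14 - 2i
Step 2: z0^2 = 14^2 - (-2)^2 - 56i
Step 3: real part = 196 - 4 = 192

192


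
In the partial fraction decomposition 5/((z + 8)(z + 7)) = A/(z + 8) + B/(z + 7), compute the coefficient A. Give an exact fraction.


Step 1: Multiply both sides by (z + 8) and set z = -8
Step 2: A = 5 / (-8 + 7)
Step 3: A = 5 / (-1)
Step 4: A = -5

-5


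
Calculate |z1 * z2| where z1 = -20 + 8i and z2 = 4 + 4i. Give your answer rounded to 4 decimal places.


Step 1: |z1| = sqrt((-20)^2 + 8^2) = sqrt(464)
Step 2: |z2| = sqrt(4^2 + 4^2) = sqrt(32)
Step 3: |z1*z2| = |z1|*|z2| = sqrt(464) * sqrt(32) = sqrt(464 * 32) = sqrt(14848)
Step 4: = 121.8524

121.8524


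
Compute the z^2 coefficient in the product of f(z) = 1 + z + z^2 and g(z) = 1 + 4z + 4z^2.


Step 1: z^2 term in f*g comes from: (1)*(4z^2) + (z)*(4z) + (z^2)*(1)
Step 2: = 4 + 4 + 1
Step 3: = 9

9


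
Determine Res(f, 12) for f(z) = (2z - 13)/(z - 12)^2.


Step 1: Pole of order 2 at z = 12
Step 2: Res = lim d/dz [(z - 12)^2 * f(z)] as z -> 12
Step 3: (z - 12)^2 * f(z) = 2z - 13
Step 4: d/dz[2z - 13] = 2

2


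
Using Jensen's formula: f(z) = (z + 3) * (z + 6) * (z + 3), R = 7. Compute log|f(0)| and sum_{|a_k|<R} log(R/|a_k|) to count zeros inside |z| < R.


Jensen's formula: (1/2pi)*integral log|f(Re^it)|dt = log|f(0)| + sum_{|a_k|<R} log(R/|a_k|)
Step 1: f(0) = 3 * 6 * 3 = 54
Step 2: log|f(0)| = log|-3| + log|-6| + log|-3| = 3.989
Step 3: Zeros inside |z| < 7: -3, -6, -3
Step 4: Jensen sum = log(7/3) + log(7/6) + log(7/3) = 1.8487
Step 5: n(R) = number of terms in the Jensen sum = count of zeros inside |z| < 7 = 3

3


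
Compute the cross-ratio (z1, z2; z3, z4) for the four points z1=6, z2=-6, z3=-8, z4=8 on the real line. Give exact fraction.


Step 1: (z1-z3)(z2-z4) = 14 * (-14) = -196
Step 2: (z1-z4)(z2-z3) = (-2) * 2 = -4
Step 3: Cross-ratio = 196/4 = 49

49


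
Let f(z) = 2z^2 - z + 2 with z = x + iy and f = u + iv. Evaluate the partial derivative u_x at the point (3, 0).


Step 1: f(z) = 2(x+iy)^2 - (x+iy) + 2
Step 2: u = 2(x^2 - y^2) - x + 2
Step 3: u_x = 4x - 1
Step 4: At (3, 0): u_x = 12 - 1 = 11

11


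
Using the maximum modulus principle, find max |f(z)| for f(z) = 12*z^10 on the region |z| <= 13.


Step 1: On |z| = 13, |f(z)| = 12 * |z|^10 = 12 * 13^10
Step 2: By maximum modulus principle, maximum is on boundary.
Step 3: Maximum = 12 * 137858491849 = 1654301902188

1654301902188


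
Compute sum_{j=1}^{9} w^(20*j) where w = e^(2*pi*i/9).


Step 1: The sum sum_{j=1}^{n} w^(k*j) equals n if n | k, else 0.
Step 2: Here n = 9, k = 20
Step 3: Does n divide k? 9 | 20 -> False
Step 4: Sum = 0

0


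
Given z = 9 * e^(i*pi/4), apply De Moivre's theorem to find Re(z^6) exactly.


Step 1: By De Moivre's theorem, z^6 = 9^6 * e^(i*6*pi/4) = 531441 * (cos(3*pi/2) + i*sin(3*pi/2))
Step 2: |z|^6 = 9^6 = 531441
Step 3: The angle 3*pi/2 already lies in [0, 2*pi)
Step 4: cos(3*pi/2) = 0
Step 5: Re(z^6) = 531441 * 0 = 0

0


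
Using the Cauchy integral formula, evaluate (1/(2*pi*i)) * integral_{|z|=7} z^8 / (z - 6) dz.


Step 1: f(z) = z^8, a = 6 is inside |z| = 7
Step 2: By Cauchy integral formula: (1/(2pi*i)) * integral = f(a)
Step 3: f(6) = 6^8 = 1679616

1679616


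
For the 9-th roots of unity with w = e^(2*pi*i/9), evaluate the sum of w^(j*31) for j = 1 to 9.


Step 1: The sum sum_{j=1}^{n} w^(k*j) equals n if n | k, else 0.
Step 2: Here n = 9, k = 31
Step 3: Does n divide k? 9 | 31 -> False
Step 4: Sum = 0

0


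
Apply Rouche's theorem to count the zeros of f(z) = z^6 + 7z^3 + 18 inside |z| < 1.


Step 1: On |z| = 1 the three terms have sizes |z^6| = 1^6 = 1, |7z^3| = 7*1^3 = 7, |18| = 18
Step 2: The dominant term is g(z) = 18; let h(z) = z^6 + 7z^3 so f = g + h
Step 3: On |z| = 1: |g| = 18 and |h| <= 1 + 7 = 8
Step 4: Since 18 > 8, |h| < |g| on |z| = 1, so by Rouche f has the same number of zeros as g inside |z| < 1
Step 5: g(z) = 18 is a nonzero constant with no zeros inside |z| < 1. Answer = 0

0


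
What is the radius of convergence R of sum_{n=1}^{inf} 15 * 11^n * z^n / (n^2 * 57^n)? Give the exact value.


Step 1: General term a_n = 15 * 11^n / (n^2 * 57^n)
Step 2: By the root test, |a_n|^(1/n) = 15^(1/n) * 11 / (n^(2/n) * 57) -> 11/57 as n -> infinity (since 15^(1/n) -> 1 and n^(2/n) -> 1)
Step 3: R = 1/lim|a_n|^(1/n) = 57/11

57/11


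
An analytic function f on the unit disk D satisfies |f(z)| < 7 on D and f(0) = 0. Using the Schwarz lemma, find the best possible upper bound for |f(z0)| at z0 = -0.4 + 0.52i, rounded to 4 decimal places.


Step 1: g = f/7 maps D -> D with g(0) = 0, so by the Schwarz lemma |g(z)| <= |z|, i.e. |f(z)| <= 7|z|; this is sharp (f(z) = 7z).
Step 2: |z0|^2 = (-0.4)^2 + 0.52^2 = 0.4304
Step 3: |z0| = sqrt(0.4304) = 0.656049
Step 4: Best bound = 7 * |z0| = 7 * 0.656049 = 4.5923

4.5923


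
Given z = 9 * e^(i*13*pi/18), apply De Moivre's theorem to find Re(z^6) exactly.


Step 1: By De Moivre's theorem, z^6 = 9^6 * e^(i*6*13*pi/18) = 531441 * (cos(13*pi/3) + i*sin(13*pi/3))
Step 2: |z|^6 = 9^6 = 531441
Step 3: Reduce the angle mod 2*pi: 13*pi/3 - 4*pi = pi/3
Step 4: cos(pi/3) = 1/2
Step 5: Re(z^6) = 531441 * 1/2 = 531441/2

531441/2


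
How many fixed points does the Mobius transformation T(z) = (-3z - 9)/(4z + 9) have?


Step 1: Fixed points satisfy T(z) = z
Step 2: 4z^2 + 12z + 9 = 0
Step 3: Discriminant = 12^2 - 4*4*9 = 0
Step 4: Number of fixed points = 1

1


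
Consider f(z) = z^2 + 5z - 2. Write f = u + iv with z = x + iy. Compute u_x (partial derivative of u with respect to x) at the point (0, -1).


Step 1: f(z) = (x+iy)^2 + 5(x+iy) - 2
Step 2: u = (x^2 - y^2) + 5x - 2
Step 3: u_x = 2x + 5
Step 4: At (0, -1): u_x = 0 + 5 = 5

5


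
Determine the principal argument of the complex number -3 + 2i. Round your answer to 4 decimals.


Step 1: z = -3 + 2i
Step 2: arg(z) = atan2(2, -3)
Step 3: arg(z) = 2.5536

2.5536


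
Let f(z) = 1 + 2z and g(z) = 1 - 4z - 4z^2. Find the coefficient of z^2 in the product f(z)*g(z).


Step 1: z^2 term in f*g comes from: (1)*(-4z^2) + (2z)*(-4z) + (0)*(1)
Step 2: = -4 - 8 + 0
Step 3: = -12

-12


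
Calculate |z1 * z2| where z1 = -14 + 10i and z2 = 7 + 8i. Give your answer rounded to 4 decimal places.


Step 1: |z1| = sqrt((-14)^2 + 10^2) = sqrt(296)
Step 2: |z2| = sqrt(7^2 + 8^2) = sqrt(113)
Step 3: |z1*z2| = |z1|*|z2| = sqrt(296) * sqrt(113) = sqrt(296 * 113) = sqrt(33448)
Step 4: = 182.8879

182.8879


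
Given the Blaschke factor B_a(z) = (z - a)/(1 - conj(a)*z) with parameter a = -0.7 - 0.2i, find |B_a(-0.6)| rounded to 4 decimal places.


Step 1: Numerator z0 - a = -0.6 - (-0.7 - 0.2i) = 0.1 + 0.2i
Step 2: Denominator 1 - conj(a)*z0 = 1 - (-0.7 + 0.2i)*(-0.6) = 0.58 + 0.12i
Step 3: |z0 - a|^2 = 0.1^2 + 0.2^2 = 0.05; |1 - conj(a)*z0|^2 = 0.58^2 + 0.12^2 = 0.3508
Step 4: |B_a(-0.6)| = sqrt(0.05 / 0.3508) = sqrt(0.142531)
Step 5: = 0.3775

0.3775


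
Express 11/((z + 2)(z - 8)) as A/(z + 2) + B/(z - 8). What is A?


Step 1: Multiply both sides by (z + 2) and set z = -2
Step 2: A = 11 / (-2 - 8)
Step 3: A = 11 / (-10)
Step 4: A = -11/10

-11/10


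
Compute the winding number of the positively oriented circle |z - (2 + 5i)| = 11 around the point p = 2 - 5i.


Step 1: Center c = (2, 5), radius = 11
Step 2: |p - c|^2 = 0^2 + (-10)^2 = 100
Step 3: r^2 = 121
Step 4: |p-c| < r so winding number = 1

1


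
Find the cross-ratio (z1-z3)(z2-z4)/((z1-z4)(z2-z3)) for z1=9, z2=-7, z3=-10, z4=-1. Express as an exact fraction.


Step 1: (z1-z3)(z2-z4) = 19 * (-6) = -114
Step 2: (z1-z4)(z2-z3) = 10 * 3 = 30
Step 3: Cross-ratio = -114/30 = -19/5

-19/5


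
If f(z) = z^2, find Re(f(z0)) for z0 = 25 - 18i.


Step 1: z0 = 25 - 18i
Step 2: z0^2 = 25^2 - (-18)^2 - 900i
Step 3: real part = 625 - 324 = 301

301


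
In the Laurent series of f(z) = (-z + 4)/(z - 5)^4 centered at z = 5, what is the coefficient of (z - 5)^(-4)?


Step 1: Write the numerator in powers of (z - 5): -z + 4 = -(z - 5) + (-1*5 + 4) = -(z - 5) - 1
Step 2: Divide by (z - 5)^4: f(z) = -(z - 5)^(-4) - (z - 5)^(-3)
Step 3: This finite sum is the Laurent series of f about z = 5.
Step 4: Coefficient of (z - 5)^(-4) = -1*5 + 4 = -1

-1


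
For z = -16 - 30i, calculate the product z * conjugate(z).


Step 1: conj(z) = -16 + 30i
Step 2: z * conj(z) = (-16)^2 + (-30)^2
Step 3: = 256 + 900 = 1156

1156


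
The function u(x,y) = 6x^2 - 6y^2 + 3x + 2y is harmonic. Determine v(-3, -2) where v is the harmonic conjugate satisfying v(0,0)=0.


Step 1: v_x = -u_y = 12y - 2
Step 2: v_y = u_x = 12x + 3
Step 3: v = 12xy - 2x + 3y + C
Step 4: v(0,0) = 0 => C = 0
Step 5: v(-3, -2) = 72

72


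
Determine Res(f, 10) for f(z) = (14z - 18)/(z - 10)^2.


Step 1: Pole of order 2 at z = 10
Step 2: Res = lim d/dz [(z - 10)^2 * f(z)] as z -> 10
Step 3: (z - 10)^2 * f(z) = 14z - 18
Step 4: d/dz[14z - 18] = 14

14


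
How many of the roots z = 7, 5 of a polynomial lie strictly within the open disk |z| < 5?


Step 1: Check each root:
  z = 7: |7| = 7 >= 5
  z = 5: |5| = 5 >= 5
Step 2: Count = 0

0


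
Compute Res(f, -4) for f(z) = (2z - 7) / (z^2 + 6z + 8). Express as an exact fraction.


Step 1: Q(z) = z^2 + 6z + 8 = (z + 4)(z + 2)
Step 2: Q'(z) = 2z + 6
Step 3: Q'(-4) = -2, P(-4) = -15
Step 4: Res = P(-4)/Q'(-4) = -15/(-2) = 15/2

15/2


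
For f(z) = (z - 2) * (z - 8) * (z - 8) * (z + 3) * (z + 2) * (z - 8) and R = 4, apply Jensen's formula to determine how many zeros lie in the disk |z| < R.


Jensen's formula: (1/2pi)*integral log|f(Re^it)|dt = log|f(0)| + sum_{|a_k|<R} log(R/|a_k|)
Step 1: f(0) = (-2) * (-8) * (-8) * 3 * 2 * (-8) = 6144
Step 2: log|f(0)| = log|2| + log|8| + log|8| + log|-3| + log|-2| + log|8| = 8.7232
Step 3: Zeros inside |z| < 4: 2, -3, -2
Step 4: Jensen sum = log(4/2) + log(4/3) + log(4/2) = 1.674
Step 5: n(R) = number of terms in the Jensen sum = count of zeros inside |z| < 4 = 3

3


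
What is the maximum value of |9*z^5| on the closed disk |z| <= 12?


Step 1: On |z| = 12, |f(z)| = 9 * |z|^5 = 9 * 12^5
Step 2: By maximum modulus principle, maximum is on boundary.
Step 3: Maximum = 9 * 248832 = 2239488

2239488


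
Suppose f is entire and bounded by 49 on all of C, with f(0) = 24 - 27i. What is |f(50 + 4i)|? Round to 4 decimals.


Step 1: By Liouville's theorem, a bounded entire function is constant.
Step 2: f(z) = f(0) = 24 - 27i for all z.
Step 3: |f(w)| = |24 - 27i| = sqrt(576 + 729)
Step 4: = 36.1248

36.1248


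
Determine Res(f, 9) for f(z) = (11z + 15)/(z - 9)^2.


Step 1: Pole of order 2 at z = 9
Step 2: Res = lim d/dz [(z - 9)^2 * f(z)] as z -> 9
Step 3: (z - 9)^2 * f(z) = 11z + 15
Step 4: d/dz[11z + 15] = 11

11


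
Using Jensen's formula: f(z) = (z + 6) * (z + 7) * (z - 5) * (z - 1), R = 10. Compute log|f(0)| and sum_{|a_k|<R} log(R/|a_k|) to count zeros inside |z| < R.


Jensen's formula: (1/2pi)*integral log|f(Re^it)|dt = log|f(0)| + sum_{|a_k|<R} log(R/|a_k|)
Step 1: f(0) = 6 * 7 * (-5) * (-1) = 210
Step 2: log|f(0)| = log|-6| + log|-7| + log|5| + log|1| = 5.3471
Step 3: Zeros inside |z| < 10: -6, -7, 5, 1
Step 4: Jensen sum = log(10/6) + log(10/7) + log(10/5) + log(10/1) = 3.8632
Step 5: n(R) = number of terms in the Jensen sum = count of zeros inside |z| < 10 = 4

4


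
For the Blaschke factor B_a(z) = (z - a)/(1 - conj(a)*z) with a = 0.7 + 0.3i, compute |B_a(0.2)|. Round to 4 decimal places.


Step 1: Numerator z0 - a = 0.2 - (0.7 + 0.3i) = -0.5 - 0.3i
Step 2: Denominator 1 - conj(a)*z0 = 1 - (0.7 - 0.3i)*0.2 = 0.86 + 0.06i
Step 3: |z0 - a|^2 = (-0.5)^2 + (-0.3)^2 = 0.34; |1 - conj(a)*z0|^2 = 0.86^2 + 0.06^2 = 0.7432
Step 4: |B_a(0.2)| = sqrt(0.34 / 0.7432) = sqrt(0.457481)
Step 5: = 0.6764

0.6764


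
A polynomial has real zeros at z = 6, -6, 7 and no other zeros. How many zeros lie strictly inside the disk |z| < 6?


Step 1: Check each root:
  z = 6: |6| = 6 >= 6
  z = -6: |-6| = 6 >= 6
  z = 7: |7| = 7 >= 6
Step 2: Count = 0

0


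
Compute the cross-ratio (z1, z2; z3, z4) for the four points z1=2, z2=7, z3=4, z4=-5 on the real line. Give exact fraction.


Step 1: (z1-z3)(z2-z4) = (-2) * 12 = -24
Step 2: (z1-z4)(z2-z3) = 7 * 3 = 21
Step 3: Cross-ratio = -24/21 = -8/7

-8/7


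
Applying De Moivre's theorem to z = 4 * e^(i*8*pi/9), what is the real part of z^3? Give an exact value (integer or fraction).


Step 1: By De Moivre's theorem, z^3 = 4^3 * e^(i*3*8*pi/9) = 64 * (cos(8*pi/3) + i*sin(8*pi/3))
Step 2: |z|^3 = 4^3 = 64
Step 3: Reduce the angle mod 2*pi: 8*pi/3 - 2*pi = 2*pi/3
Step 4: cos(2*pi/3) = -1/2
Step 5: Re(z^3) = 64 * (-1/2) = -32

-32


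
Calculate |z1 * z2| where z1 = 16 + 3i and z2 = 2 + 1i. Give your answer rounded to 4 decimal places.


Step 1: |z1| = sqrt(16^2 + 3^2) = sqrt(265)
Step 2: |z2| = sqrt(2^2 + 1^2) = sqrt(5)
Step 3: |z1*z2| = |z1|*|z2| = sqrt(265) * sqrt(5) = sqrt(265 * 5) = sqrt(1325)
Step 4: = 36.4005

36.4005


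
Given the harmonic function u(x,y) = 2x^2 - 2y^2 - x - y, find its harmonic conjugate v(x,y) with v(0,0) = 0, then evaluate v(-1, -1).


Step 1: v_x = -u_y = 4y + 1
Step 2: v_y = u_x = 4x - 1
Step 3: v = 4xy + x - y + C
Step 4: v(0,0) = 0 => C = 0
Step 5: v(-1, -1) = 4

4


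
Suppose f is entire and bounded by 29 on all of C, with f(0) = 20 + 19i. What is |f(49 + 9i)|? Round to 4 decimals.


Step 1: By Liouville's theorem, a bounded entire function is constant.
Step 2: f(z) = f(0) = 20 + 19i for all z.
Step 3: |f(w)| = |20 + 19i| = sqrt(400 + 361)
Step 4: = 27.5862

27.5862


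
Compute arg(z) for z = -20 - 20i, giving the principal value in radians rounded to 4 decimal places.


Step 1: z = -20 - 20i
Step 2: arg(z) = atan2(-20, -20)
Step 3: arg(z) = -2.3562

-2.3562


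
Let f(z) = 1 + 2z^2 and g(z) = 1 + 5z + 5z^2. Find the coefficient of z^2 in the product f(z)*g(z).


Step 1: z^2 term in f*g comes from: (1)*(5z^2) + (0)*(5z) + (2z^2)*(1)
Step 2: = 5 + 0 + 2
Step 3: = 7

7


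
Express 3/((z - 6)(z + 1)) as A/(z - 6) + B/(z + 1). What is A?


Step 1: Multiply both sides by (z - 6) and set z = 6
Step 2: A = 3 / (6 + 1)
Step 3: A = 3 / 7
Step 4: A = 3/7

3/7


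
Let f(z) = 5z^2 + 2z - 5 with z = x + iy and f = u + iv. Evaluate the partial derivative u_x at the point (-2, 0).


Step 1: f(z) = 5(x+iy)^2 + 2(x+iy) - 5
Step 2: u = 5(x^2 - y^2) + 2x - 5
Step 3: u_x = 10x + 2
Step 4: At (-2, 0): u_x = -20 + 2 = -18

-18


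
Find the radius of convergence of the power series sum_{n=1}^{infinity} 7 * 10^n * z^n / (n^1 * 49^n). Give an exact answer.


Step 1: General term a_n = 7 * 10^n / (n^1 * 49^n)
Step 2: By the root test, |a_n|^(1/n) = 7^(1/n) * 10 / (n^(1/n) * 49) -> 10/49 as n -> infinity (since 7^(1/n) -> 1 and n^(1/n) -> 1)
Step 3: R = 1/lim|a_n|^(1/n) = 49/10

49/10


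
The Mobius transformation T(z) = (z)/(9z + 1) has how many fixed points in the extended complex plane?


Step 1: Fixed points satisfy T(z) = z
Step 2: 9z^2 = 0
Step 3: Discriminant = 0^2 - 4*9*0 = 0
Step 4: Number of fixed points = 1

1


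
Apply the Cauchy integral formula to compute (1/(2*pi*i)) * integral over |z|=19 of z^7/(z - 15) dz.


Step 1: f(z) = z^7, a = 15 is inside |z| = 19
Step 2: By Cauchy integral formula: (1/(2pi*i)) * integral = f(a)
Step 3: f(15) = 15^7 = 170859375

170859375


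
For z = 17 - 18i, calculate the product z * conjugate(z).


Step 1: conj(z) = 17 + 18i
Step 2: z * conj(z) = 17^2 + (-18)^2
Step 3: = 289 + 324 = 613

613


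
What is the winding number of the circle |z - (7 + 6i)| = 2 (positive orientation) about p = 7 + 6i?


Step 1: Center c = (7, 6), radius = 2
Step 2: |p - c|^2 = 0^2 + 0^2 = 0
Step 3: r^2 = 4
Step 4: |p-c| < r so winding number = 1

1


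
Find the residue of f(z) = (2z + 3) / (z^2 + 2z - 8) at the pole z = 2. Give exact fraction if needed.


Step 1: Q(z) = z^2 + 2z - 8 = (z - 2)(z + 4)
Step 2: Q'(z) = 2z + 2
Step 3: Q'(2) = 6, P(2) = 7
Step 4: Res = P(2)/Q'(2) = 7/6 = 7/6

7/6


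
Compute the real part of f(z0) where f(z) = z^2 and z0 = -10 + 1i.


Step 1: z0 = -10 + 1i
Step 2: z0^2 = (-10)^2 - 1^2 - 20i
Step 3: real part = 100 - 1 = 99

99


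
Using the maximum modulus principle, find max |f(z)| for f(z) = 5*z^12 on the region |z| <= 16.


Step 1: On |z| = 16, |f(z)| = 5 * |z|^12 = 5 * 16^12
Step 2: By maximum modulus principle, maximum is on boundary.
Step 3: Maximum = 5 * 281474976710656 = 1407374883553280

1407374883553280


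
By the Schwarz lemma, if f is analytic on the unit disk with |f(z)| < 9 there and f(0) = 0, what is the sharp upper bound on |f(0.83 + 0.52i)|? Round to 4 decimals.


Step 1: g = f/9 maps D -> D with g(0) = 0, so by the Schwarz lemma |g(z)| <= |z|, i.e. |f(z)| <= 9|z|; this is sharp (f(z) = 9z).
Step 2: |z0|^2 = 0.83^2 + 0.52^2 = 0.9593
Step 3: |z0| = sqrt(0.9593) = 0.979439
Step 4: Best bound = 9 * |z0| = 9 * 0.979439 = 8.8149

8.8149


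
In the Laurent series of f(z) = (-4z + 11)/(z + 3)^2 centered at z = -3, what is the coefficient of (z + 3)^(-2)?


Step 1: Write the numerator in powers of (z + 3): -4z + 11 = -4(z + 3) + (-4*(-3) + 11) = -4(z + 3) + 23
Step 2: Divide by (z + 3)^2: f(z) = 23(z + 3)^(-2) - 4(z + 3)^(-1)
Step 3: This finite sum is the Laurent series of f about z = -3.
Step 4: Coefficient of (z + 3)^(-2) = -4*(-3) + 11 = 23

23


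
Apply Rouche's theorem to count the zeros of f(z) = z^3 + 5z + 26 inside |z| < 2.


Step 1: On |z| = 2 the three terms have sizes |z^3| = 2^3 = 8, |5z| = 5*2 = 10, |26| = 26
Step 2: The dominant term is g(z) = 26; let h(z) = z^3 + 5z so f = g + h
Step 3: On |z| = 2: |g| = 26 and |h| <= 8 + 10 = 18
Step 4: Since 26 > 18, |h| < |g| on |z| = 2, so by Rouche f has the same number of zeros as g inside |z| < 2
Step 5: g(z) = 26 is a nonzero constant with no zeros inside |z| < 2. Answer = 0

0


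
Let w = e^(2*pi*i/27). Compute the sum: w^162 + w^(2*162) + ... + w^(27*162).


Step 1: The sum sum_{j=1}^{n} w^(k*j) equals n if n | k, else 0.
Step 2: Here n = 27, k = 162
Step 3: Does n divide k? 27 | 162 -> True
Step 4: Sum = 27

27


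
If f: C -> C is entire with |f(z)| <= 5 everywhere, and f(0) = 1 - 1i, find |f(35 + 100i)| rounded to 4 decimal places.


Step 1: By Liouville's theorem, a bounded entire function is constant.
Step 2: f(z) = f(0) = 1 - 1i for all z.
Step 3: |f(w)| = |1 - 1i| = sqrt(1 + 1)
Step 4: = 1.4142

1.4142


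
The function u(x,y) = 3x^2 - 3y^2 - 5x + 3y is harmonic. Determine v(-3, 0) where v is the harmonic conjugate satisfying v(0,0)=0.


Step 1: v_x = -u_y = 6y - 3
Step 2: v_y = u_x = 6x - 5
Step 3: v = 6xy - 3x - 5y + C
Step 4: v(0,0) = 0 => C = 0
Step 5: v(-3, 0) = 9

9


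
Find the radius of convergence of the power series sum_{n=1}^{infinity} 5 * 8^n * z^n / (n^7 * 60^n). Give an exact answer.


Step 1: General term a_n = 5 * 8^n / (n^7 * 60^n)
Step 2: By the root test, |a_n|^(1/n) = 5^(1/n) * 8 / (n^(7/n) * 60) -> 8/60 as n -> infinity (since 5^(1/n) -> 1 and n^(7/n) -> 1)
Step 3: R = 1/lim|a_n|^(1/n) = 60/8 = 15/2

15/2


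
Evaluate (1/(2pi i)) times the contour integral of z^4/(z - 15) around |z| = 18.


Step 1: f(z) = z^4, a = 15 is inside |z| = 18
Step 2: By Cauchy integral formula: (1/(2pi*i)) * integral = f(a)
Step 3: f(15) = 15^4 = 50625

50625


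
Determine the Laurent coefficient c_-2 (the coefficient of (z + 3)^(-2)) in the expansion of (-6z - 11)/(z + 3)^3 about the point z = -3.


Step 1: Write the numerator in powers of (z + 3): -6z - 11 = -6(z + 3) + (-6*(-3) - 11) = -6(z + 3) + 7
Step 2: Divide by (z + 3)^3: f(z) = 7(z + 3)^(-3) - 6(z + 3)^(-2)
Step 3: This finite sum is the Laurent series of f about z = -3.
Step 4: Coefficient of (z + 3)^(-2) = coefficient of (z + 3) in the re-centred numerator = -6

-6


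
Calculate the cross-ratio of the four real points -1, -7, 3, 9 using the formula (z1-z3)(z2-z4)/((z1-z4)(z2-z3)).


Step 1: (z1-z3)(z2-z4) = (-4) * (-16) = 64
Step 2: (z1-z4)(z2-z3) = (-10) * (-10) = 100
Step 3: Cross-ratio = 64/100 = 16/25

16/25


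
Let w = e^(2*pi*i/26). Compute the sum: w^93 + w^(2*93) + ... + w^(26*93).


Step 1: The sum sum_{j=1}^{n} w^(k*j) equals n if n | k, else 0.
Step 2: Here n = 26, k = 93
Step 3: Does n divide k? 26 | 93 -> False
Step 4: Sum = 0

0


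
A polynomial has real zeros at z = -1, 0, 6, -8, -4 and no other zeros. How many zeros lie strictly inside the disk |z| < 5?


Step 1: Check each root:
  z = -1: |-1| = 1 < 5
  z = 0: |0| = 0 < 5
  z = 6: |6| = 6 >= 5
  z = -8: |-8| = 8 >= 5
  z = -4: |-4| = 4 < 5
Step 2: Count = 3

3


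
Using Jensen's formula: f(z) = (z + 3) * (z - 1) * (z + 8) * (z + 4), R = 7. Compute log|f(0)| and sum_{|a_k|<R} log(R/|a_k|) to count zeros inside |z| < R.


Jensen's formula: (1/2pi)*integral log|f(Re^it)|dt = log|f(0)| + sum_{|a_k|<R} log(R/|a_k|)
Step 1: f(0) = 3 * (-1) * 8 * 4 = -96
Step 2: log|f(0)| = log|-3| + log|1| + log|-8| + log|-4| = 4.5643
Step 3: Zeros inside |z| < 7: -3, 1, -4
Step 4: Jensen sum = log(7/3) + log(7/1) + log(7/4) = 3.3528
Step 5: n(R) = number of terms in the Jensen sum = count of zeros inside |z| < 7 = 3

3


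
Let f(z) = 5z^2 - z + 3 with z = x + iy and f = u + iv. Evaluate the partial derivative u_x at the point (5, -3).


Step 1: f(z) = 5(x+iy)^2 - (x+iy) + 3
Step 2: u = 5(x^2 - y^2) - x + 3
Step 3: u_x = 10x - 1
Step 4: At (5, -3): u_x = 50 - 1 = 49

49


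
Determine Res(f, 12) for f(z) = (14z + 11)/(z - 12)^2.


Step 1: Pole of order 2 at z = 12
Step 2: Res = lim d/dz [(z - 12)^2 * f(z)] as z -> 12
Step 3: (z - 12)^2 * f(z) = 14z + 11
Step 4: d/dz[14z + 11] = 14

14


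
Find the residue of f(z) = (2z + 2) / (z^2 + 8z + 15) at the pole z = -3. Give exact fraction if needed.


Step 1: Q(z) = z^2 + 8z + 15 = (z + 3)(z + 5)
Step 2: Q'(z) = 2z + 8
Step 3: Q'(-3) = 2, P(-3) = -4
Step 4: Res = P(-3)/Q'(-3) = -4/2 = -2

-2


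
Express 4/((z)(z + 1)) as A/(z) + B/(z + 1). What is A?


Step 1: Multiply both sides by (z) and set z = 0
Step 2: A = 4 / (0 + 1)
Step 3: A = 4 / 1
Step 4: A = 4

4


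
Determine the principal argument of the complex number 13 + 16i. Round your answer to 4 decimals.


Step 1: z = 13 + 16i
Step 2: arg(z) = atan2(16, 13)
Step 3: arg(z) = 0.8885

0.8885


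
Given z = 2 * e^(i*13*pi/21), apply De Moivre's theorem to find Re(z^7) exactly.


Step 1: By De Moivre's theorem, z^7 = 2^7 * e^(i*7*13*pi/21) = 128 * (cos(13*pi/3) + i*sin(13*pi/3))
Step 2: |z|^7 = 2^7 = 128
Step 3: Reduce the angle mod 2*pi: 13*pi/3 - 4*pi = pi/3
Step 4: cos(pi/3) = 1/2
Step 5: Re(z^7) = 128 * 1/2 = 64

64


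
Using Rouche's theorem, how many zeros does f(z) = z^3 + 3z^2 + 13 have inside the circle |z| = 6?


Step 1: On |z| = 6 the three terms have sizes |z^3| = 6^3 = 216, |3z^2| = 3*6^2 = 108, |13| = 13
Step 2: The dominant term is g(z) = z^3; let h(z) = 3z^2 + 13 so f = g + h
Step 3: On |z| = 6: |g| = 216 and |h| <= 108 + 13 = 121
Step 4: Since 216 > 121, |h| < |g| on |z| = 6, so by Rouche f has the same number of zeros as g inside |z| < 6
Step 5: g(z) = z^3 has 3 zeros (all at the origin) inside |z| < 6. Answer = 3

3


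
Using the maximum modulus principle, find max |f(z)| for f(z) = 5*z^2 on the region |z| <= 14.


Step 1: On |z| = 14, |f(z)| = 5 * |z|^2 = 5 * 14^2
Step 2: By maximum modulus principle, maximum is on boundary.
Step 3: Maximum = 5 * 196 = 980

980


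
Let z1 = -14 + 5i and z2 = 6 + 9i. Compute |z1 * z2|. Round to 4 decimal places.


Step 1: |z1| = sqrt((-14)^2 + 5^2) = sqrt(221)
Step 2: |z2| = sqrt(6^2 + 9^2) = sqrt(117)
Step 3: |z1*z2| = |z1|*|z2| = sqrt(221) * sqrt(117) = sqrt(221 * 117) = sqrt(25857)
Step 4: = 160.8011

160.8011


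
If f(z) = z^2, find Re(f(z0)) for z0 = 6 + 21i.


Step 1: z0 = 6 + 21i
Step 2: z0^2 = 6^2 - 21^2 + 252i
Step 3: real part = 36 - 441 = -405

-405


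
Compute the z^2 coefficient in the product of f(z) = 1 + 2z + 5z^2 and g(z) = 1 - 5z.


Step 1: z^2 term in f*g comes from: (1)*(0) + (2z)*(-5z) + (5z^2)*(1)
Step 2: = 0 - 10 + 5
Step 3: = -5

-5


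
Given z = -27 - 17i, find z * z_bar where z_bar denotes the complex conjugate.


Step 1: conj(z) = -27 + 17i
Step 2: z * conj(z) = (-27)^2 + (-17)^2
Step 3: = 729 + 289 = 1018

1018


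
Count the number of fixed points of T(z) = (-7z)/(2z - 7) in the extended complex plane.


Step 1: Fixed points satisfy T(z) = z
Step 2: 2z^2 = 0
Step 3: Discriminant = 0^2 - 4*2*0 = 0
Step 4: Number of fixed points = 1

1


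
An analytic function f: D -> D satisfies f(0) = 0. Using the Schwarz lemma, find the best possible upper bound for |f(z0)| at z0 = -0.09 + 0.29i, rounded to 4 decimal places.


Step 1: Schwarz lemma: if f: D -> D is analytic with f(0) = 0, then |f(z)| <= |z| for all z in D, and this is sharp (f(z) = z).
Step 2: |z0|^2 = (-0.09)^2 + 0.29^2 = 0.0922
Step 3: |z0| = sqrt(0.0922) = 0.303645
Step 4: Best bound = |z0| = 0.3036

0.3036


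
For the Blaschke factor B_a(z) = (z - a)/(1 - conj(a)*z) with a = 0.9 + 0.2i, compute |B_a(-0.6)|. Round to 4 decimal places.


Step 1: Numerator z0 - a = -0.6 - (0.9 + 0.2i) = -1.5 - 0.2i
Step 2: Denominator 1 - conj(a)*z0 = 1 - (0.9 - 0.2i)*(-0.6) = 1.54 - 0.12i
Step 3: |z0 - a|^2 = (-1.5)^2 + (-0.2)^2 = 2.29; |1 - conj(a)*z0|^2 = 1.54^2 + (-0.12)^2 = 2.386
Step 4: |B_a(-0.6)| = sqrt(2.29 / 2.386) = sqrt(0.959765)
Step 5: = 0.9797

0.9797


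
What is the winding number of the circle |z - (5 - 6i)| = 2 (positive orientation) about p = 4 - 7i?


Step 1: Center c = (5, -6), radius = 2
Step 2: |p - c|^2 = (-1)^2 + (-1)^2 = 2
Step 3: r^2 = 4
Step 4: |p-c| < r so winding number = 1

1


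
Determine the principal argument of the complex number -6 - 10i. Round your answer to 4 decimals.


Step 1: z = -6 - 10i
Step 2: arg(z) = atan2(-10, -6)
Step 3: arg(z) = -2.1112

-2.1112


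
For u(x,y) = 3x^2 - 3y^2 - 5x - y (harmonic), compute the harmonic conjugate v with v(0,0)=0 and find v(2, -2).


Step 1: v_x = -u_y = 6y + 1
Step 2: v_y = u_x = 6x - 5
Step 3: v = 6xy + x - 5y + C
Step 4: v(0,0) = 0 => C = 0
Step 5: v(2, -2) = -12

-12


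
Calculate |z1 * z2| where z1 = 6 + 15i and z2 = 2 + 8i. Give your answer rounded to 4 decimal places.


Step 1: |z1| = sqrt(6^2 + 15^2) = sqrt(261)
Step 2: |z2| = sqrt(2^2 + 8^2) = sqrt(68)
Step 3: |z1*z2| = |z1|*|z2| = sqrt(261) * sqrt(68) = sqrt(261 * 68) = sqrt(17748)
Step 4: = 133.2216

133.2216


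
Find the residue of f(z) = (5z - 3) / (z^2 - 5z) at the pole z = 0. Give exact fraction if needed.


Step 1: Q(z) = z^2 - 5z = (z)(z - 5)
Step 2: Q'(z) = 2z - 5
Step 3: Q'(0) = -5, P(0) = -3
Step 4: Res = P(0)/Q'(0) = -3/(-5) = 3/5

3/5


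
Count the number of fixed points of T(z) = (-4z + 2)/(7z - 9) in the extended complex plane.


Step 1: Fixed points satisfy T(z) = z
Step 2: 7z^2 - 5z - 2 = 0
Step 3: Discriminant = (-5)^2 - 4*7*(-2) = 81
Step 4: Number of fixed points = 2

2


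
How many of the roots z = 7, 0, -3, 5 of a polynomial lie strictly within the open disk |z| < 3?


Step 1: Check each root:
  z = 7: |7| = 7 >= 3
  z = 0: |0| = 0 < 3
  z = -3: |-3| = 3 >= 3
  z = 5: |5| = 5 >= 3
Step 2: Count = 1

1


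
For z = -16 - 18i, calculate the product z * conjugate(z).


Step 1: conj(z) = -16 + 18i
Step 2: z * conj(z) = (-16)^2 + (-18)^2
Step 3: = 256 + 324 = 580

580


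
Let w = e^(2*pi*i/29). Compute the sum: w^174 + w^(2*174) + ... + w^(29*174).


Step 1: The sum sum_{j=1}^{n} w^(k*j) equals n if n | k, else 0.
Step 2: Here n = 29, k = 174
Step 3: Does n divide k? 29 | 174 -> True
Step 4: Sum = 29

29


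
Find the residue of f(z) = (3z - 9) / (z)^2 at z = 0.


Step 1: Pole of order 2 at z = 0
Step 2: Res = lim d/dz [(z)^2 * f(z)] as z -> 0
Step 3: (z)^2 * f(z) = 3z - 9
Step 4: d/dz[3z - 9] = 3

3


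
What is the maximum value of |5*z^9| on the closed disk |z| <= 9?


Step 1: On |z| = 9, |f(z)| = 5 * |z|^9 = 5 * 9^9
Step 2: By maximum modulus principle, maximum is on boundary.
Step 3: Maximum = 5 * 387420489 = 1937102445

1937102445


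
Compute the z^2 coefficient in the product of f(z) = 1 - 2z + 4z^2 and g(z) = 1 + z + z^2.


Step 1: z^2 term in f*g comes from: (1)*(z^2) + (-2z)*(z) + (4z^2)*(1)
Step 2: = 1 - 2 + 4
Step 3: = 3

3


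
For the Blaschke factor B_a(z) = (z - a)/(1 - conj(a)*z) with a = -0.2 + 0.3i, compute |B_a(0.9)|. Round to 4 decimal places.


Step 1: Numerator z0 - a = 0.9 - (-0.2 + 0.3i) = 1.1 - 0.3i
Step 2: Denominator 1 - conj(a)*z0 = 1 - (-0.2 - 0.3i)*0.9 = 1.18 + 0.27i
Step 3: |z0 - a|^2 = 1.1^2 + (-0.3)^2 = 1.3; |1 - conj(a)*z0|^2 = 1.18^2 + 0.27^2 = 1.4653
Step 4: |B_a(0.9)| = sqrt(1.3 / 1.4653) = sqrt(0.88719)
Step 5: = 0.9419

0.9419


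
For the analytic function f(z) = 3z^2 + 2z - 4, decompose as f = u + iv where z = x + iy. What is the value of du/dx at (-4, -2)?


Step 1: f(z) = 3(x+iy)^2 + 2(x+iy) - 4
Step 2: u = 3(x^2 - y^2) + 2x - 4
Step 3: u_x = 6x + 2
Step 4: At (-4, -2): u_x = -24 + 2 = -22

-22


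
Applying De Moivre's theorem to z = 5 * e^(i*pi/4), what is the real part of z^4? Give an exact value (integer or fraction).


Step 1: By De Moivre's theorem, z^4 = 5^4 * e^(i*4*pi/4) = 625 * (cos(pi) + i*sin(pi))
Step 2: |z|^4 = 5^4 = 625
Step 3: The angle pi already lies in [0, 2*pi)
Step 4: cos(pi) = -1
Step 5: Re(z^4) = 625 * (-1) = -625

-625


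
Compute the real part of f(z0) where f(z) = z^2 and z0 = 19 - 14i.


Step 1: z0 = 19 - 14i
Step 2: z0^2 = 19^2 - (-14)^2 - 532i
Step 3: real part = 361 - 196 = 165

165


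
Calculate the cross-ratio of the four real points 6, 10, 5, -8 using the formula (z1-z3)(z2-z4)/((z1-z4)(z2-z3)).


Step 1: (z1-z3)(z2-z4) = 1 * 18 = 18
Step 2: (z1-z4)(z2-z3) = 14 * 5 = 70
Step 3: Cross-ratio = 18/70 = 9/35

9/35


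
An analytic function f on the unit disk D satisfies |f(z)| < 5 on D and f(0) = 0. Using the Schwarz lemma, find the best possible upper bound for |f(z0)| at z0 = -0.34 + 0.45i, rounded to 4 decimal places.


Step 1: g = f/5 maps D -> D with g(0) = 0, so by the Schwarz lemma |g(z)| <= |z|, i.e. |f(z)| <= 5|z|; this is sharp (f(z) = 5z).
Step 2: |z0|^2 = (-0.34)^2 + 0.45^2 = 0.3181
Step 3: |z0| = sqrt(0.3181) = 0.564004
Step 4: Best bound = 5 * |z0| = 5 * 0.564004 = 2.82

2.82


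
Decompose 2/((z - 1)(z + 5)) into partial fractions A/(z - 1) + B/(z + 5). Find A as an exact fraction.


Step 1: Multiply both sides by (z - 1) and set z = 1
Step 2: A = 2 / (1 + 5)
Step 3: A = 2 / 6
Step 4: A = 1/3

1/3


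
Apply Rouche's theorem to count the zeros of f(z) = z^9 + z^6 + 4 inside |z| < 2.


Step 1: On |z| = 2 the three terms have sizes |z^9| = 2^9 = 512, |z^6| = 2^6 = 64, |4| = 4
Step 2: The dominant term is g(z) = z^9; let h(z) = z^6 + 4 so f = g + h
Step 3: On |z| = 2: |g| = 512 and |h| <= 64 + 4 = 68
Step 4: Since 512 > 68, |h| < |g| on |z| = 2, so by Rouche f has the same number of zeros as g inside |z| < 2
Step 5: g(z) = z^9 has 9 zeros (all at the origin) inside |z| < 2. Answer = 9

9


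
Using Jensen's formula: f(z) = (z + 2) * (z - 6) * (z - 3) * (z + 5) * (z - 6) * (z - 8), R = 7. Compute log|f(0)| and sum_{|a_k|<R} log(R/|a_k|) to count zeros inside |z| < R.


Jensen's formula: (1/2pi)*integral log|f(Re^it)|dt = log|f(0)| + sum_{|a_k|<R} log(R/|a_k|)
Step 1: f(0) = 2 * (-6) * (-3) * 5 * (-6) * (-8) = 8640
Step 2: log|f(0)| = log|-2| + log|6| + log|3| + log|-5| + log|6| + log|8| = 9.0642
Step 3: Zeros inside |z| < 7: -2, 6, 3, -5, 6
Step 4: Jensen sum = log(7/2) + log(7/6) + log(7/3) + log(7/5) + log(7/6) = 2.7448
Step 5: n(R) = number of terms in the Jensen sum = count of zeros inside |z| < 7 = 5

5


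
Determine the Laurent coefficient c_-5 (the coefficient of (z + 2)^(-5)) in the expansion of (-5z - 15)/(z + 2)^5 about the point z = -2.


Step 1: Write the numerator in powers of (z + 2): -5z - 15 = -5(z + 2) + (-5*(-2) - 15) = -5(z + 2) - 5
Step 2: Divide by (z + 2)^5: f(z) = -5(z + 2)^(-5) - 5(z + 2)^(-4)
Step 3: This finite sum is the Laurent series of f about z = -2.
Step 4: Coefficient of (z + 2)^(-5) = -5*(-2) - 15 = -5

-5


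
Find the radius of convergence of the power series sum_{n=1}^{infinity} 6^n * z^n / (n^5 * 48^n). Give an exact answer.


Step 1: General term a_n = 6^n / (n^5 * 48^n)
Step 2: By the root test, |a_n|^(1/n) = 6 / (n^(5/n) * 48) -> 6/48 as n -> infinity (since n^(5/n) -> 1)
Step 3: R = 1/lim|a_n|^(1/n) = 48/6 = 8

8


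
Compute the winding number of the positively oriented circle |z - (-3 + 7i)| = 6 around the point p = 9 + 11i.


Step 1: Center c = (-3, 7), radius = 6
Step 2: |p - c|^2 = 12^2 + 4^2 = 160
Step 3: r^2 = 36
Step 4: |p-c| > r so winding number = 0

0


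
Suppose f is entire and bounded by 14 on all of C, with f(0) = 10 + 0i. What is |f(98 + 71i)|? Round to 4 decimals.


Step 1: By Liouville's theorem, a bounded entire function is constant.
Step 2: f(z) = f(0) = 10 + 0i for all z.
Step 3: |f(w)| = |10 + 0i| = sqrt(100 + 0)
Step 4: = 10.0

10.0


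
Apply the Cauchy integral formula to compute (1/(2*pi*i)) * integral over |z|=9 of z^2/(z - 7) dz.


Step 1: f(z) = z^2, a = 7 is inside |z| = 9
Step 2: By Cauchy integral formula: (1/(2pi*i)) * integral = f(a)
Step 3: f(7) = 7^2 = 49

49


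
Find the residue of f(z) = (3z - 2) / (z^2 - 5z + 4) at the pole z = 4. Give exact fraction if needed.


Step 1: Q(z) = z^2 - 5z + 4 = (z - 4)(z - 1)
Step 2: Q'(z) = 2z - 5
Step 3: Q'(4) = 3, P(4) = 10
Step 4: Res = P(4)/Q'(4) = 10/3 = 10/3

10/3
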